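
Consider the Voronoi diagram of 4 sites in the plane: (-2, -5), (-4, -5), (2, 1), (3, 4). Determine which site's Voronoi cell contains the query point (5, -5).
Nearest site = (2, 1)

The Voronoi cell of site s contains exactly those query points closer to s than to any other site. Compute squared distances from q = (5, -5) to each site:
  (2 − 5)² + (1 − -5)² = 45
  (-2 − 5)² + (-5 − -5)² = 49
  (-4 − 5)² + (-5 − -5)² = 81
  (3 − 5)² + (4 − -5)² = 85
Minimum is attained by (2, 1), so q lies in its Voronoi cell.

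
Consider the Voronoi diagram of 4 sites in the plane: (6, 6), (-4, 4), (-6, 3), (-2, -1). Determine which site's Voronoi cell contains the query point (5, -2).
Nearest site = (-2, -1)

The Voronoi cell of site s contains exactly those query points closer to s than to any other site. Compute squared distances from q = (5, -2) to each site:
  (-2 − 5)² + (-1 − -2)² = 50
  (6 − 5)² + (6 − -2)² = 65
  (-4 − 5)² + (4 − -2)² = 117
  (-6 − 5)² + (3 − -2)² = 146
Minimum is attained by (-2, -1), so q lies in its Voronoi cell.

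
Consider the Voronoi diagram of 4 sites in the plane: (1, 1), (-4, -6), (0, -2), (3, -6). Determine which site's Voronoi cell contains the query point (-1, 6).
Nearest site = (1, 1)

The Voronoi cell of site s contains exactly those query points closer to s than to any other site. Compute squared distances from q = (-1, 6) to each site:
  (1 − -1)² + (1 − 6)² = 29
  (0 − -1)² + (-2 − 6)² = 65
  (-4 − -1)² + (-6 − 6)² = 153
  (3 − -1)² + (-6 − 6)² = 160
Minimum is attained by (1, 1), so q lies in its Voronoi cell.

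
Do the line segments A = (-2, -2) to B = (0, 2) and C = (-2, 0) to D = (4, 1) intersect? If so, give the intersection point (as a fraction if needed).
Yes; intersection at (-10/11, 2/11) (t = 6/11 on AB, s = 2/11 on CD)

Parametrize AB as A + t(B − A) = (-2 + 2 t, -2 + 4 t) and CD as C + s(D − C) = (-2 + 6 s, 0 + 1 s). Solve the linear system for (t, s). Determinant = 22 ≠ 0, so a unique intersection of the containing lines exists. Solution: t = 6/11, s = 2/11 — both in [0, 1], so the segments cross. Intersection point: (-10/11, 2/11).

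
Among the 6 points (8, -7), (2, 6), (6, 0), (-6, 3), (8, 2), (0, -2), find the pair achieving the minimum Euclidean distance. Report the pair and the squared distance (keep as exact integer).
Pair = ((6, 0), (8, 2)); squared distance = 8

Compute all C(6, 2) = 15 pairwise squared distances (x_i − x_j)² + (y_i − y_j)². The minimum is 8, attained by the pair ((6, 0), (8, 2)).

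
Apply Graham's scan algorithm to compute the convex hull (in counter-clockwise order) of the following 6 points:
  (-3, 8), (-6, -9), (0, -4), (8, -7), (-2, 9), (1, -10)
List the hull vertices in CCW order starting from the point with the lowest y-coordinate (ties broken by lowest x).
Hull (CCW) = [(1, -10), (8, -7), (-2, 9), (-3, 8), (-6, -9)]

Graham scan procedure:
  1. Find the pivot p₀ = point with lowest y (tie → lowest x): (1, -10).
  2. Sort the remaining points by polar angle around p₀.
  3. Walk through sorted points, maintaining a stack; pop the top while the last three entries make a non-left turn (cross product ≤ 0).
  4. Final stack is the convex hull in CCW order: (1, -10), (8, -7), (-2, 9), (-3, 8), (-6, -9).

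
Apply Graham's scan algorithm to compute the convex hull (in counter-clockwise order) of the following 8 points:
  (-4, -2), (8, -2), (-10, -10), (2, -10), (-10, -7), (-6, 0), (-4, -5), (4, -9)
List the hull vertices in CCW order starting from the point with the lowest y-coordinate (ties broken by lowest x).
Hull (CCW) = [(-10, -10), (2, -10), (4, -9), (8, -2), (-6, 0), (-10, -7)]

Graham scan procedure:
  1. Find the pivot p₀ = point with lowest y (tie → lowest x): (-10, -10).
  2. Sort the remaining points by polar angle around p₀.
  3. Walk through sorted points, maintaining a stack; pop the top while the last three entries make a non-left turn (cross product ≤ 0).
  4. Final stack is the convex hull in CCW order: (-10, -10), (2, -10), (4, -9), (8, -2), (-6, 0), (-10, -7).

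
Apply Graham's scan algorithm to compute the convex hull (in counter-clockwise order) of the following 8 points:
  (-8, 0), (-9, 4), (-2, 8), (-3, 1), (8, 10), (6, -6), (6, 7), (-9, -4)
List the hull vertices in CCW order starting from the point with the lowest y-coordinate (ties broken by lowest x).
Hull (CCW) = [(6, -6), (8, 10), (-2, 8), (-9, 4), (-9, -4)]

Graham scan procedure:
  1. Find the pivot p₀ = point with lowest y (tie → lowest x): (6, -6).
  2. Sort the remaining points by polar angle around p₀.
  3. Walk through sorted points, maintaining a stack; pop the top while the last three entries make a non-left turn (cross product ≤ 0).
  4. Final stack is the convex hull in CCW order: (6, -6), (8, 10), (-2, 8), (-9, 4), (-9, -4).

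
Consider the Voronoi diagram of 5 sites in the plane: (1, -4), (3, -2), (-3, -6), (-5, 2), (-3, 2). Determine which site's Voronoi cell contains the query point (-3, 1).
Nearest site = (-3, 2)

The Voronoi cell of site s contains exactly those query points closer to s than to any other site. Compute squared distances from q = (-3, 1) to each site:
  (-3 − -3)² + (2 − 1)² = 1
  (-5 − -3)² + (2 − 1)² = 5
  (1 − -3)² + (-4 − 1)² = 41
  (3 − -3)² + (-2 − 1)² = 45
  (-3 − -3)² + (-6 − 1)² = 49
Minimum is attained by (-3, 2), so q lies in its Voronoi cell.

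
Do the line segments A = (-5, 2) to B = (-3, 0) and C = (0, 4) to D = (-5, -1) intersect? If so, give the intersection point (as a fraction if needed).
Yes; intersection at (-7/2, 1/2) (t = 3/4 on AB, s = 7/10 on CD)

Parametrize AB as A + t(B − A) = (-5 + 2 t, 2 + -2 t) and CD as C + s(D − C) = (0 + -5 s, 4 + -5 s). Solve the linear system for (t, s). Determinant = 20 ≠ 0, so a unique intersection of the containing lines exists. Solution: t = 3/4, s = 7/10 — both in [0, 1], so the segments cross. Intersection point: (-7/2, 1/2).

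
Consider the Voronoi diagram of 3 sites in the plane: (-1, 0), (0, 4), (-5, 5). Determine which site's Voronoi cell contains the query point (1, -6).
Nearest site = (-1, 0)

The Voronoi cell of site s contains exactly those query points closer to s than to any other site. Compute squared distances from q = (1, -6) to each site:
  (-1 − 1)² + (0 − -6)² = 40
  (0 − 1)² + (4 − -6)² = 101
  (-5 − 1)² + (5 − -6)² = 157
Minimum is attained by (-1, 0), so q lies in its Voronoi cell.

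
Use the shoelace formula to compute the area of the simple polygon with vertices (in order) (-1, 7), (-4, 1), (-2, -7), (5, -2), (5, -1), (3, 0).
Area = 125/2

Shoelace formula: Area = (1/2) |Σ_i (x_i · y_{i+1} − x_{i+1} · y_i)| (indices mod n). Compute each cross term:
  (-1)(1) − (-4)(7) = 27
  (-4)(-7) − (-2)(1) = 30
  (-2)(-2) − (5)(-7) = 39
  (5)(-1) − (5)(-2) = 5
  (5)(0) − (3)(-1) = 3
  (3)(7) − (-1)(0) = 21
Sum = 125, so (signed) Area = 125/2 = 125/2, |Area| = 125/2.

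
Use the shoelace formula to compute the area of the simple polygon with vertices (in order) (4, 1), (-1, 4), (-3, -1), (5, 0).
Area = 20

Shoelace formula: Area = (1/2) |Σ_i (x_i · y_{i+1} − x_{i+1} · y_i)| (indices mod n). Compute each cross term:
  (4)(4) − (-1)(1) = 17
  (-1)(-1) − (-3)(4) = 13
  (-3)(0) − (5)(-1) = 5
  (5)(1) − (4)(0) = 5
Sum = 40, so (signed) Area = 40/2 = 20, |Area| = 20.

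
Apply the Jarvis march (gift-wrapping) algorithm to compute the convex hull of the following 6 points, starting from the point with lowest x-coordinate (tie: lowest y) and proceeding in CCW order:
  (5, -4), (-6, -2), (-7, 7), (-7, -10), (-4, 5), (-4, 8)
Hull (CCW) = [(-7, -10), (5, -4), (-4, 8), (-7, 7)]

Jarvis march: at each step, from the current hull vertex p, select the next vertex q as the point such that every other point lies strictly to the left of (or on) the directed line p → q. (Equivalently: for every other point r, the cross product (q − p) × (r − p) ≥ 0.)
Starting point (lowest x, tie lowest y): (-7, -10). Wrap until returning to start. Resulting hull: (-7, -10), (5, -4), (-4, 8), (-7, 7).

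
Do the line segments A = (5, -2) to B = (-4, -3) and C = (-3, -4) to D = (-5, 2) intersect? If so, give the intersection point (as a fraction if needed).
Yes; intersection at (-47/14, -41/14) (t = 13/14 on AB, s = 5/28 on CD)

Parametrize AB as A + t(B − A) = (5 + -9 t, -2 + -1 t) and CD as C + s(D − C) = (-3 + -2 s, -4 + 6 s). Solve the linear system for (t, s). Determinant = 56 ≠ 0, so a unique intersection of the containing lines exists. Solution: t = 13/14, s = 5/28 — both in [0, 1], so the segments cross. Intersection point: (-47/14, -41/14).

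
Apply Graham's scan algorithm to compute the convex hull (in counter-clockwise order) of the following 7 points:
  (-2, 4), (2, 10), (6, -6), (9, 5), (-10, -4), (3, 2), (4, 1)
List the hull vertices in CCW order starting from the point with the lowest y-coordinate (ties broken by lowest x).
Hull (CCW) = [(6, -6), (9, 5), (2, 10), (-10, -4)]

Graham scan procedure:
  1. Find the pivot p₀ = point with lowest y (tie → lowest x): (6, -6).
  2. Sort the remaining points by polar angle around p₀.
  3. Walk through sorted points, maintaining a stack; pop the top while the last three entries make a non-left turn (cross product ≤ 0).
  4. Final stack is the convex hull in CCW order: (6, -6), (9, 5), (2, 10), (-10, -4).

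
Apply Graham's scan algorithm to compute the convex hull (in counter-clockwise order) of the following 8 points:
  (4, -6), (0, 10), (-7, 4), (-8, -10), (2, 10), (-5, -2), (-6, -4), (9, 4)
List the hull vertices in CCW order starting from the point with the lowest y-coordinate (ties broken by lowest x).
Hull (CCW) = [(-8, -10), (4, -6), (9, 4), (2, 10), (0, 10), (-7, 4)]

Graham scan procedure:
  1. Find the pivot p₀ = point with lowest y (tie → lowest x): (-8, -10).
  2. Sort the remaining points by polar angle around p₀.
  3. Walk through sorted points, maintaining a stack; pop the top while the last three entries make a non-left turn (cross product ≤ 0).
  4. Final stack is the convex hull in CCW order: (-8, -10), (4, -6), (9, 4), (2, 10), (0, 10), (-7, 4).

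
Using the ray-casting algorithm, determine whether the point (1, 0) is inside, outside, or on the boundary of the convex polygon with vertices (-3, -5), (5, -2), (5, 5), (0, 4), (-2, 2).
The point (1, 0) lies strictly inside the polygon

Cast a horizontal ray to the right from the query point and count how many polygon edges it crosses (each edge strictly once or zero times, handled with the usual half-open convention). 
Parity of crossings → odd ⇒ inside.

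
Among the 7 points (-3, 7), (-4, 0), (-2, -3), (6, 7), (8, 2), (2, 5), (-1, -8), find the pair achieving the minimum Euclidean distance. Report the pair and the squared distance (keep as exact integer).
Pair = ((-4, 0), (-2, -3)); squared distance = 13

Compute all C(7, 2) = 21 pairwise squared distances (x_i − x_j)² + (y_i − y_j)². The minimum is 13, attained by the pair ((-4, 0), (-2, -3)).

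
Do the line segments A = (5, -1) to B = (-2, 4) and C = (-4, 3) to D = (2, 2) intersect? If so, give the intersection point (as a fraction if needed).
Yes; intersection at (10/23, 52/23) (t = 15/23 on AB, s = 17/23 on CD)

Parametrize AB as A + t(B − A) = (5 + -7 t, -1 + 5 t) and CD as C + s(D − C) = (-4 + 6 s, 3 + -1 s). Solve the linear system for (t, s). Determinant = 23 ≠ 0, so a unique intersection of the containing lines exists. Solution: t = 15/23, s = 17/23 — both in [0, 1], so the segments cross. Intersection point: (10/23, 52/23).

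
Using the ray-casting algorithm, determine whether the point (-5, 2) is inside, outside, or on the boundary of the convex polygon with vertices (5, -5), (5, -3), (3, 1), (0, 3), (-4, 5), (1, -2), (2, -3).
The point (-5, 2) lies strictly outside the polygon

Cast a horizontal ray to the right from the query point and count how many polygon edges it crosses (each edge strictly once or zero times, handled with the usual half-open convention). 
Parity of crossings → even ⇒ outside.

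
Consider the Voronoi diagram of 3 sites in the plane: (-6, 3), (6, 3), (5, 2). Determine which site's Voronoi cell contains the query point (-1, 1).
Nearest site = (-6, 3)

The Voronoi cell of site s contains exactly those query points closer to s than to any other site. Compute squared distances from q = (-1, 1) to each site:
  (-6 − -1)² + (3 − 1)² = 29
  (5 − -1)² + (2 − 1)² = 37
  (6 − -1)² + (3 − 1)² = 53
Minimum is attained by (-6, 3), so q lies in its Voronoi cell.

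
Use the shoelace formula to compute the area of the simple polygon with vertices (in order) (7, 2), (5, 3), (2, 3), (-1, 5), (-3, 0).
Area = 21

Shoelace formula: Area = (1/2) |Σ_i (x_i · y_{i+1} − x_{i+1} · y_i)| (indices mod n). Compute each cross term:
  (7)(3) − (5)(2) = 11
  (5)(3) − (2)(3) = 9
  (2)(5) − (-1)(3) = 13
  (-1)(0) − (-3)(5) = 15
  (-3)(2) − (7)(0) = -6
Sum = 42, so (signed) Area = 42/2 = 21, |Area| = 21.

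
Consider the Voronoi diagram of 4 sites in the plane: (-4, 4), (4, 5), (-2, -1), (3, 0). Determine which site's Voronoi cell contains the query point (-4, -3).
Nearest site = (-2, -1)

The Voronoi cell of site s contains exactly those query points closer to s than to any other site. Compute squared distances from q = (-4, -3) to each site:
  (-2 − -4)² + (-1 − -3)² = 8
  (-4 − -4)² + (4 − -3)² = 49
  (3 − -4)² + (0 − -3)² = 58
  (4 − -4)² + (5 − -3)² = 128
Minimum is attained by (-2, -1), so q lies in its Voronoi cell.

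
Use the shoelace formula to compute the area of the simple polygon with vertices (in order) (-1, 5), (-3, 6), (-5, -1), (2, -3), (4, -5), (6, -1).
Area = 58

Shoelace formula: Area = (1/2) |Σ_i (x_i · y_{i+1} − x_{i+1} · y_i)| (indices mod n). Compute each cross term:
  (-1)(6) − (-3)(5) = 9
  (-3)(-1) − (-5)(6) = 33
  (-5)(-3) − (2)(-1) = 17
  (2)(-5) − (4)(-3) = 2
  (4)(-1) − (6)(-5) = 26
  (6)(5) − (-1)(-1) = 29
Sum = 116, so (signed) Area = 116/2 = 58, |Area| = 58.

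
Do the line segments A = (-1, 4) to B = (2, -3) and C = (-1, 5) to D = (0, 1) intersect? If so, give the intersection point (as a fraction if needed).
Yes; intersection at (-2/5, 13/5) (t = 1/5 on AB, s = 3/5 on CD)

Parametrize AB as A + t(B − A) = (-1 + 3 t, 4 + -7 t) and CD as C + s(D − C) = (-1 + 1 s, 5 + -4 s). Solve the linear system for (t, s). Determinant = 5 ≠ 0, so a unique intersection of the containing lines exists. Solution: t = 1/5, s = 3/5 — both in [0, 1], so the segments cross. Intersection point: (-2/5, 13/5).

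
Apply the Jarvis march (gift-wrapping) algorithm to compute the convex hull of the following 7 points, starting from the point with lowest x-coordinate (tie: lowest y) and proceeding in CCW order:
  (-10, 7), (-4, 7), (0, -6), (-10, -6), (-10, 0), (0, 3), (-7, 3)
Hull (CCW) = [(-10, -6), (0, -6), (0, 3), (-4, 7), (-10, 7)]

Jarvis march: at each step, from the current hull vertex p, select the next vertex q as the point such that every other point lies strictly to the left of (or on) the directed line p → q. (Equivalently: for every other point r, the cross product (q − p) × (r − p) ≥ 0.)
Starting point (lowest x, tie lowest y): (-10, -6). Wrap until returning to start. Resulting hull: (-10, -6), (0, -6), (0, 3), (-4, 7), (-10, 7).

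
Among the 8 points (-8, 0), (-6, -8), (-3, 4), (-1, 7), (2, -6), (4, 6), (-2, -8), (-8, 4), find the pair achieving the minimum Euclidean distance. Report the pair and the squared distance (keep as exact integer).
Pair = ((-3, 4), (-1, 7)); squared distance = 13

Compute all C(8, 2) = 28 pairwise squared distances (x_i − x_j)² + (y_i − y_j)². The minimum is 13, attained by the pair ((-3, 4), (-1, 7)).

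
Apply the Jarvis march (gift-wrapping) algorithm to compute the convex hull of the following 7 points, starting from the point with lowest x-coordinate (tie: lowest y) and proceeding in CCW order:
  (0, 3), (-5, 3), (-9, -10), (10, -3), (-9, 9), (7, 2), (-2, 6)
Hull (CCW) = [(-9, -10), (10, -3), (7, 2), (-2, 6), (-9, 9)]

Jarvis march: at each step, from the current hull vertex p, select the next vertex q as the point such that every other point lies strictly to the left of (or on) the directed line p → q. (Equivalently: for every other point r, the cross product (q − p) × (r − p) ≥ 0.)
Starting point (lowest x, tie lowest y): (-9, -10). Wrap until returning to start. Resulting hull: (-9, -10), (10, -3), (7, 2), (-2, 6), (-9, 9).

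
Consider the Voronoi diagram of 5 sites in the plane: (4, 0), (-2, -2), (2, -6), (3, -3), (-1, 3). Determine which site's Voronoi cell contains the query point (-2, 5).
Nearest site = (-1, 3)

The Voronoi cell of site s contains exactly those query points closer to s than to any other site. Compute squared distances from q = (-2, 5) to each site:
  (-1 − -2)² + (3 − 5)² = 5
  (-2 − -2)² + (-2 − 5)² = 49
  (4 − -2)² + (0 − 5)² = 61
  (3 − -2)² + (-3 − 5)² = 89
  (2 − -2)² + (-6 − 5)² = 137
Minimum is attained by (-1, 3), so q lies in its Voronoi cell.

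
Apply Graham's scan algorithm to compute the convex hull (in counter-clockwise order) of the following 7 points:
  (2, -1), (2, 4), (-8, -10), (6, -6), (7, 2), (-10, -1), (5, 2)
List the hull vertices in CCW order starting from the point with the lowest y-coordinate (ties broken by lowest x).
Hull (CCW) = [(-8, -10), (6, -6), (7, 2), (2, 4), (-10, -1)]

Graham scan procedure:
  1. Find the pivot p₀ = point with lowest y (tie → lowest x): (-8, -10).
  2. Sort the remaining points by polar angle around p₀.
  3. Walk through sorted points, maintaining a stack; pop the top while the last three entries make a non-left turn (cross product ≤ 0).
  4. Final stack is the convex hull in CCW order: (-8, -10), (6, -6), (7, 2), (2, 4), (-10, -1).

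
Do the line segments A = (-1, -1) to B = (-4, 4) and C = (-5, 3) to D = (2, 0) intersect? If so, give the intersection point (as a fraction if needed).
Yes; intersection at (-37/13, 27/13) (t = 8/13 on AB, s = 4/13 on CD)

Parametrize AB as A + t(B − A) = (-1 + -3 t, -1 + 5 t) and CD as C + s(D − C) = (-5 + 7 s, 3 + -3 s). Solve the linear system for (t, s). Determinant = 26 ≠ 0, so a unique intersection of the containing lines exists. Solution: t = 8/13, s = 4/13 — both in [0, 1], so the segments cross. Intersection point: (-37/13, 27/13).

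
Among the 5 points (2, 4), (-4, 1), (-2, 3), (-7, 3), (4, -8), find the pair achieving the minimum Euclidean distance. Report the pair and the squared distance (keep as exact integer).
Pair = ((-4, 1), (-2, 3)); squared distance = 8

Compute all C(5, 2) = 10 pairwise squared distances (x_i − x_j)² + (y_i − y_j)². The minimum is 8, attained by the pair ((-4, 1), (-2, 3)).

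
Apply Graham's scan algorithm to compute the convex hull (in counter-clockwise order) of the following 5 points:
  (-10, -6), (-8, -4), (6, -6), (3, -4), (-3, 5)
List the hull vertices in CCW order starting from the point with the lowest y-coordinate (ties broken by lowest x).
Hull (CCW) = [(-10, -6), (6, -6), (-3, 5)]

Graham scan procedure:
  1. Find the pivot p₀ = point with lowest y (tie → lowest x): (-10, -6).
  2. Sort the remaining points by polar angle around p₀.
  3. Walk through sorted points, maintaining a stack; pop the top while the last three entries make a non-left turn (cross product ≤ 0).
  4. Final stack is the convex hull in CCW order: (-10, -6), (6, -6), (-3, 5).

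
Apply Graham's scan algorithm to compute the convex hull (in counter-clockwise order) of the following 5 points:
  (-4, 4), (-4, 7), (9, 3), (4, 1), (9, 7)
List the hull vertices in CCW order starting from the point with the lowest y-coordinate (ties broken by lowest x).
Hull (CCW) = [(4, 1), (9, 3), (9, 7), (-4, 7), (-4, 4)]

Graham scan procedure:
  1. Find the pivot p₀ = point with lowest y (tie → lowest x): (4, 1).
  2. Sort the remaining points by polar angle around p₀.
  3. Walk through sorted points, maintaining a stack; pop the top while the last three entries make a non-left turn (cross product ≤ 0).
  4. Final stack is the convex hull in CCW order: (4, 1), (9, 3), (9, 7), (-4, 7), (-4, 4).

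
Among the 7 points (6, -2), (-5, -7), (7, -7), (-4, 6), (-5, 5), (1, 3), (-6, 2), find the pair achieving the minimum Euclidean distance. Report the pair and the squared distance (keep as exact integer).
Pair = ((-4, 6), (-5, 5)); squared distance = 2

Compute all C(7, 2) = 21 pairwise squared distances (x_i − x_j)² + (y_i − y_j)². The minimum is 2, attained by the pair ((-4, 6), (-5, 5)).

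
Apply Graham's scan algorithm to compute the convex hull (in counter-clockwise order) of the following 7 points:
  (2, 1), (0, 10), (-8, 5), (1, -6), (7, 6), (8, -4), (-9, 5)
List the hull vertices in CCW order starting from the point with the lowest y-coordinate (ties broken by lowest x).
Hull (CCW) = [(1, -6), (8, -4), (7, 6), (0, 10), (-9, 5)]

Graham scan procedure:
  1. Find the pivot p₀ = point with lowest y (tie → lowest x): (1, -6).
  2. Sort the remaining points by polar angle around p₀.
  3. Walk through sorted points, maintaining a stack; pop the top while the last three entries make a non-left turn (cross product ≤ 0).
  4. Final stack is the convex hull in CCW order: (1, -6), (8, -4), (7, 6), (0, 10), (-9, 5).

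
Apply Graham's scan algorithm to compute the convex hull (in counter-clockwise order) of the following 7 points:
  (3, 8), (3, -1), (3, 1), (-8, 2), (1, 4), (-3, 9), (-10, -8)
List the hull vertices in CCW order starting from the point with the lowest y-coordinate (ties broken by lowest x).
Hull (CCW) = [(-10, -8), (3, -1), (3, 8), (-3, 9), (-8, 2)]

Graham scan procedure:
  1. Find the pivot p₀ = point with lowest y (tie → lowest x): (-10, -8).
  2. Sort the remaining points by polar angle around p₀.
  3. Walk through sorted points, maintaining a stack; pop the top while the last three entries make a non-left turn (cross product ≤ 0).
  4. Final stack is the convex hull in CCW order: (-10, -8), (3, -1), (3, 8), (-3, 9), (-8, 2).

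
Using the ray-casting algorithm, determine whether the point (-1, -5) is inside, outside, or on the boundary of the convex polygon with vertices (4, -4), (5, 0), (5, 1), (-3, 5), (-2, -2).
The point (-1, -5) lies strictly outside the polygon

Cast a horizontal ray to the right from the query point and count how many polygon edges it crosses (each edge strictly once or zero times, handled with the usual half-open convention). 
Parity of crossings → even ⇒ outside.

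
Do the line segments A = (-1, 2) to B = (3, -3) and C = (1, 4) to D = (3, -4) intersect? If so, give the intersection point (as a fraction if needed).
Yes; intersection at (29/11, -28/11) (t = 10/11 on AB, s = 9/11 on CD)

Parametrize AB as A + t(B − A) = (-1 + 4 t, 2 + -5 t) and CD as C + s(D − C) = (1 + 2 s, 4 + -8 s). Solve the linear system for (t, s). Determinant = 22 ≠ 0, so a unique intersection of the containing lines exists. Solution: t = 10/11, s = 9/11 — both in [0, 1], so the segments cross. Intersection point: (29/11, -28/11).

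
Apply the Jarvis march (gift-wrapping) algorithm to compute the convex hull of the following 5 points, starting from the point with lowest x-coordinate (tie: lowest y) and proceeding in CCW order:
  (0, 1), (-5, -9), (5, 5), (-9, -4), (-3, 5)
Hull (CCW) = [(-9, -4), (-5, -9), (5, 5), (-3, 5)]

Jarvis march: at each step, from the current hull vertex p, select the next vertex q as the point such that every other point lies strictly to the left of (or on) the directed line p → q. (Equivalently: for every other point r, the cross product (q − p) × (r − p) ≥ 0.)
Starting point (lowest x, tie lowest y): (-9, -4). Wrap until returning to start. Resulting hull: (-9, -4), (-5, -9), (5, 5), (-3, 5).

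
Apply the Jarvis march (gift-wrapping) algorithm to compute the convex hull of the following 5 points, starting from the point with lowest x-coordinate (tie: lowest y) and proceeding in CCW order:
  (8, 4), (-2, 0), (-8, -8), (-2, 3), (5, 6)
Hull (CCW) = [(-8, -8), (8, 4), (5, 6), (-2, 3)]

Jarvis march: at each step, from the current hull vertex p, select the next vertex q as the point such that every other point lies strictly to the left of (or on) the directed line p → q. (Equivalently: for every other point r, the cross product (q − p) × (r − p) ≥ 0.)
Starting point (lowest x, tie lowest y): (-8, -8). Wrap until returning to start. Resulting hull: (-8, -8), (8, 4), (5, 6), (-2, 3).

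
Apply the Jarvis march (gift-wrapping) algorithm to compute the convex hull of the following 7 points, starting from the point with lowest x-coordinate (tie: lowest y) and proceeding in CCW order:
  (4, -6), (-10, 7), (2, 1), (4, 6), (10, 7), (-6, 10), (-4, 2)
Hull (CCW) = [(-10, 7), (4, -6), (10, 7), (-6, 10)]

Jarvis march: at each step, from the current hull vertex p, select the next vertex q as the point such that every other point lies strictly to the left of (or on) the directed line p → q. (Equivalently: for every other point r, the cross product (q − p) × (r − p) ≥ 0.)
Starting point (lowest x, tie lowest y): (-10, 7). Wrap until returning to start. Resulting hull: (-10, 7), (4, -6), (10, 7), (-6, 10).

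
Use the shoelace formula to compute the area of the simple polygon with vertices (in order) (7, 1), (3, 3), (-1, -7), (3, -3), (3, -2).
Area = 22

Shoelace formula: Area = (1/2) |Σ_i (x_i · y_{i+1} − x_{i+1} · y_i)| (indices mod n). Compute each cross term:
  (7)(3) − (3)(1) = 18
  (3)(-7) − (-1)(3) = -18
  (-1)(-3) − (3)(-7) = 24
  (3)(-2) − (3)(-3) = 3
  (3)(1) − (7)(-2) = 17
Sum = 44, so (signed) Area = 44/2 = 22, |Area| = 22.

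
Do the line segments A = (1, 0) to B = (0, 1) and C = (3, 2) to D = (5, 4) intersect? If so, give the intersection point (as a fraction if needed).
No (intersection of containing lines falls outside at least one segment)

Parametrize and solve: t = 0, s = -1. At least one of these is outside [0, 1], so the segments do not intersect.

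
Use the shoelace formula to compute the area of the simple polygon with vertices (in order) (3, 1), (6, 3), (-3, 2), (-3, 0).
Area = 27/2

Shoelace formula: Area = (1/2) |Σ_i (x_i · y_{i+1} − x_{i+1} · y_i)| (indices mod n). Compute each cross term:
  (3)(3) − (6)(1) = 3
  (6)(2) − (-3)(3) = 21
  (-3)(0) − (-3)(2) = 6
  (-3)(1) − (3)(0) = -3
Sum = 27, so (signed) Area = 27/2 = 27/2, |Area| = 27/2.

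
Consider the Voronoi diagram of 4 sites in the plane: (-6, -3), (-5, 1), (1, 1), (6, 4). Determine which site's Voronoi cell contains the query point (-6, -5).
Nearest site = (-6, -3)

The Voronoi cell of site s contains exactly those query points closer to s than to any other site. Compute squared distances from q = (-6, -5) to each site:
  (-6 − -6)² + (-3 − -5)² = 4
  (-5 − -6)² + (1 − -5)² = 37
  (1 − -6)² + (1 − -5)² = 85
  (6 − -6)² + (4 − -5)² = 225
Minimum is attained by (-6, -3), so q lies in its Voronoi cell.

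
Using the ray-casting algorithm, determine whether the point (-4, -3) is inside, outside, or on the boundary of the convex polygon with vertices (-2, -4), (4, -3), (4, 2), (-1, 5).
The point (-4, -3) lies strictly outside the polygon

Cast a horizontal ray to the right from the query point and count how many polygon edges it crosses (each edge strictly once or zero times, handled with the usual half-open convention). 
Parity of crossings → even ⇒ outside.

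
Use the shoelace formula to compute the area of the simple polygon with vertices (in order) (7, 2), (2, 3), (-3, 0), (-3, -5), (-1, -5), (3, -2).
Area = 44

Shoelace formula: Area = (1/2) |Σ_i (x_i · y_{i+1} − x_{i+1} · y_i)| (indices mod n). Compute each cross term:
  (7)(3) − (2)(2) = 17
  (2)(0) − (-3)(3) = 9
  (-3)(-5) − (-3)(0) = 15
  (-3)(-5) − (-1)(-5) = 10
  (-1)(-2) − (3)(-5) = 17
  (3)(2) − (7)(-2) = 20
Sum = 88, so (signed) Area = 88/2 = 44, |Area| = 44.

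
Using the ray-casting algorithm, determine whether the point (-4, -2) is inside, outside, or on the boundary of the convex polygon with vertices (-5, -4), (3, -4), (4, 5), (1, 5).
The point (-4, -2) lies strictly outside the polygon

Cast a horizontal ray to the right from the query point and count how many polygon edges it crosses (each edge strictly once or zero times, handled with the usual half-open convention). 
Parity of crossings → even ⇒ outside.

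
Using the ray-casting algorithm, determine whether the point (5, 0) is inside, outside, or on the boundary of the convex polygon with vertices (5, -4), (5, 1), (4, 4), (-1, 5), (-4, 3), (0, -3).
The point (5, 0) lies on the polygon boundary

Boundary check: the query satisfies the collinearity and bounding-box conditions for some polygon edge, so it lies exactly on the boundary.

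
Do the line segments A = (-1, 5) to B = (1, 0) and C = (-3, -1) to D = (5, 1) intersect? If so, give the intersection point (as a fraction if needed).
Yes; intersection at (1, 0) (t = 1 on AB, s = 1/2 on CD)

Parametrize AB as A + t(B − A) = (-1 + 2 t, 5 + -5 t) and CD as C + s(D − C) = (-3 + 8 s, -1 + 2 s). Solve the linear system for (t, s). Determinant = -44 ≠ 0, so a unique intersection of the containing lines exists. Solution: t = 1, s = 1/2 — both in [0, 1], so the segments cross. Intersection point: (1, 0).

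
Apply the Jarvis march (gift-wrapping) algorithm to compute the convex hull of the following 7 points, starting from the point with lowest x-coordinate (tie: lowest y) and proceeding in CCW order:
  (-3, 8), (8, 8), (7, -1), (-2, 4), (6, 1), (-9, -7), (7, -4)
Hull (CCW) = [(-9, -7), (7, -4), (8, 8), (-3, 8)]

Jarvis march: at each step, from the current hull vertex p, select the next vertex q as the point such that every other point lies strictly to the left of (or on) the directed line p → q. (Equivalently: for every other point r, the cross product (q − p) × (r − p) ≥ 0.)
Starting point (lowest x, tie lowest y): (-9, -7). Wrap until returning to start. Resulting hull: (-9, -7), (7, -4), (8, 8), (-3, 8).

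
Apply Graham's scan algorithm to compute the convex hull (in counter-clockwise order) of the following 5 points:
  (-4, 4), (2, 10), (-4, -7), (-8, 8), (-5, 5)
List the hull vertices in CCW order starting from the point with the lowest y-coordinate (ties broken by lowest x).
Hull (CCW) = [(-4, -7), (2, 10), (-8, 8)]

Graham scan procedure:
  1. Find the pivot p₀ = point with lowest y (tie → lowest x): (-4, -7).
  2. Sort the remaining points by polar angle around p₀.
  3. Walk through sorted points, maintaining a stack; pop the top while the last three entries make a non-left turn (cross product ≤ 0).
  4. Final stack is the convex hull in CCW order: (-4, -7), (2, 10), (-8, 8).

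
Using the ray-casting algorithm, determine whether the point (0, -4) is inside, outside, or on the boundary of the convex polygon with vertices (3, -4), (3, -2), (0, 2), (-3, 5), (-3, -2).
The point (0, -4) lies strictly outside the polygon

Cast a horizontal ray to the right from the query point and count how many polygon edges it crosses (each edge strictly once or zero times, handled with the usual half-open convention). 
Parity of crossings → even ⇒ outside.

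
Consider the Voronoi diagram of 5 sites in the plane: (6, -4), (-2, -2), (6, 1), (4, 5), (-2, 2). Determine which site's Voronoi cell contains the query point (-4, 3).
Nearest site = (-2, 2)

The Voronoi cell of site s contains exactly those query points closer to s than to any other site. Compute squared distances from q = (-4, 3) to each site:
  (-2 − -4)² + (2 − 3)² = 5
  (-2 − -4)² + (-2 − 3)² = 29
  (4 − -4)² + (5 − 3)² = 68
  (6 − -4)² + (1 − 3)² = 104
  (6 − -4)² + (-4 − 3)² = 149
Minimum is attained by (-2, 2), so q lies in its Voronoi cell.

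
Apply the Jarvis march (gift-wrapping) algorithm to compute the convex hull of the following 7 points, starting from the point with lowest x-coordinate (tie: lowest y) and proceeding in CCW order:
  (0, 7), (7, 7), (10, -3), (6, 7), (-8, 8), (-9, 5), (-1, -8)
Hull (CCW) = [(-9, 5), (-1, -8), (10, -3), (7, 7), (-8, 8)]

Jarvis march: at each step, from the current hull vertex p, select the next vertex q as the point such that every other point lies strictly to the left of (or on) the directed line p → q. (Equivalently: for every other point r, the cross product (q − p) × (r − p) ≥ 0.)
Starting point (lowest x, tie lowest y): (-9, 5). Wrap until returning to start. Resulting hull: (-9, 5), (-1, -8), (10, -3), (7, 7), (-8, 8).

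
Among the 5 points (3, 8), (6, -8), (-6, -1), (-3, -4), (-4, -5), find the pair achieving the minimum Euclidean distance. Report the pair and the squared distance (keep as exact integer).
Pair = ((-3, -4), (-4, -5)); squared distance = 2

Compute all C(5, 2) = 10 pairwise squared distances (x_i − x_j)² + (y_i − y_j)². The minimum is 2, attained by the pair ((-3, -4), (-4, -5)).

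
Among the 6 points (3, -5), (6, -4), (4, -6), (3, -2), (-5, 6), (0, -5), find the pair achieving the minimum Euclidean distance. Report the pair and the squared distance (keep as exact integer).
Pair = ((3, -5), (4, -6)); squared distance = 2

Compute all C(6, 2) = 15 pairwise squared distances (x_i − x_j)² + (y_i − y_j)². The minimum is 2, attained by the pair ((3, -5), (4, -6)).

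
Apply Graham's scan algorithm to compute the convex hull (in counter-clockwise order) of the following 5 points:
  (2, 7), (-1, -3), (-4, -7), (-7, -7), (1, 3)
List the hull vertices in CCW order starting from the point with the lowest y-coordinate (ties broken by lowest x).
Hull (CCW) = [(-7, -7), (-4, -7), (-1, -3), (1, 3), (2, 7)]

Graham scan procedure:
  1. Find the pivot p₀ = point with lowest y (tie → lowest x): (-7, -7).
  2. Sort the remaining points by polar angle around p₀.
  3. Walk through sorted points, maintaining a stack; pop the top while the last three entries make a non-left turn (cross product ≤ 0).
  4. Final stack is the convex hull in CCW order: (-7, -7), (-4, -7), (-1, -3), (1, 3), (2, 7).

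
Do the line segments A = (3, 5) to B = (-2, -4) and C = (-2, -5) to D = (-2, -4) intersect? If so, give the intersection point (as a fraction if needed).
Yes; intersection at (-2, -4) (t = 1 on AB, s = 1 on CD)

Parametrize AB as A + t(B − A) = (3 + -5 t, 5 + -9 t) and CD as C + s(D − C) = (-2 + 0 s, -5 + 1 s). Solve the linear system for (t, s). Determinant = 5 ≠ 0, so a unique intersection of the containing lines exists. Solution: t = 1, s = 1 — both in [0, 1], so the segments cross. Intersection point: (-2, -4).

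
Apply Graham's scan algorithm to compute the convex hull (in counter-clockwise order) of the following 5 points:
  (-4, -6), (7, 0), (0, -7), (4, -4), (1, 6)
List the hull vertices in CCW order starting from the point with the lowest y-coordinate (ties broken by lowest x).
Hull (CCW) = [(0, -7), (4, -4), (7, 0), (1, 6), (-4, -6)]

Graham scan procedure:
  1. Find the pivot p₀ = point with lowest y (tie → lowest x): (0, -7).
  2. Sort the remaining points by polar angle around p₀.
  3. Walk through sorted points, maintaining a stack; pop the top while the last three entries make a non-left turn (cross product ≤ 0).
  4. Final stack is the convex hull in CCW order: (0, -7), (4, -4), (7, 0), (1, 6), (-4, -6).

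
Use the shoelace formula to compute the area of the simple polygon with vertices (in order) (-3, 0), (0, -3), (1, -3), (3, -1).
Area = 17/2

Shoelace formula: Area = (1/2) |Σ_i (x_i · y_{i+1} − x_{i+1} · y_i)| (indices mod n). Compute each cross term:
  (-3)(-3) − (0)(0) = 9
  (0)(-3) − (1)(-3) = 3
  (1)(-1) − (3)(-3) = 8
  (3)(0) − (-3)(-1) = -3
Sum = 17, so (signed) Area = 17/2 = 17/2, |Area| = 17/2.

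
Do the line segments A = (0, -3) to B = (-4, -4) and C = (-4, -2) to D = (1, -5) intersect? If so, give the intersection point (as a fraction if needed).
Yes; intersection at (-28/17, -58/17) (t = 7/17 on AB, s = 8/17 on CD)

Parametrize AB as A + t(B − A) = (0 + -4 t, -3 + -1 t) and CD as C + s(D − C) = (-4 + 5 s, -2 + -3 s). Solve the linear system for (t, s). Determinant = -17 ≠ 0, so a unique intersection of the containing lines exists. Solution: t = 7/17, s = 8/17 — both in [0, 1], so the segments cross. Intersection point: (-28/17, -58/17).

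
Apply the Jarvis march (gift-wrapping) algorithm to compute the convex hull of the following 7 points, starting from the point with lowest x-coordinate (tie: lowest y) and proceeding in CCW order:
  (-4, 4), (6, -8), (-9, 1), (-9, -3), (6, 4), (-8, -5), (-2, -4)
Hull (CCW) = [(-9, -3), (-8, -5), (6, -8), (6, 4), (-4, 4), (-9, 1)]

Jarvis march: at each step, from the current hull vertex p, select the next vertex q as the point such that every other point lies strictly to the left of (or on) the directed line p → q. (Equivalently: for every other point r, the cross product (q − p) × (r − p) ≥ 0.)
Starting point (lowest x, tie lowest y): (-9, -3). Wrap until returning to start. Resulting hull: (-9, -3), (-8, -5), (6, -8), (6, 4), (-4, 4), (-9, 1).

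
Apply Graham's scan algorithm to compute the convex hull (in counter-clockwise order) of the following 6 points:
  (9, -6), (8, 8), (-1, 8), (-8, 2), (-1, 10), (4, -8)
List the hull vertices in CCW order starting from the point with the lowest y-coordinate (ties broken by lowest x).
Hull (CCW) = [(4, -8), (9, -6), (8, 8), (-1, 10), (-8, 2)]

Graham scan procedure:
  1. Find the pivot p₀ = point with lowest y (tie → lowest x): (4, -8).
  2. Sort the remaining points by polar angle around p₀.
  3. Walk through sorted points, maintaining a stack; pop the top while the last three entries make a non-left turn (cross product ≤ 0).
  4. Final stack is the convex hull in CCW order: (4, -8), (9, -6), (8, 8), (-1, 10), (-8, 2).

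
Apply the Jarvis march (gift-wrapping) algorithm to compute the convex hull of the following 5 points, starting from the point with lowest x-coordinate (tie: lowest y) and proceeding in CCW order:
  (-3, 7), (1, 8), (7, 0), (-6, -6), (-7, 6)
Hull (CCW) = [(-7, 6), (-6, -6), (7, 0), (1, 8)]

Jarvis march: at each step, from the current hull vertex p, select the next vertex q as the point such that every other point lies strictly to the left of (or on) the directed line p → q. (Equivalently: for every other point r, the cross product (q − p) × (r − p) ≥ 0.)
Starting point (lowest x, tie lowest y): (-7, 6). Wrap until returning to start. Resulting hull: (-7, 6), (-6, -6), (7, 0), (1, 8).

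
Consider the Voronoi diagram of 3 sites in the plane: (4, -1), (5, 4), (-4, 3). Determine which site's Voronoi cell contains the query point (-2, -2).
Nearest site = (-4, 3)

The Voronoi cell of site s contains exactly those query points closer to s than to any other site. Compute squared distances from q = (-2, -2) to each site:
  (-4 − -2)² + (3 − -2)² = 29
  (4 − -2)² + (-1 − -2)² = 37
  (5 − -2)² + (4 − -2)² = 85
Minimum is attained by (-4, 3), so q lies in its Voronoi cell.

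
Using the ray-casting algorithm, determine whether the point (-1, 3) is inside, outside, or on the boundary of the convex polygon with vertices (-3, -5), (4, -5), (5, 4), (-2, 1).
The point (-1, 3) lies strictly outside the polygon

Cast a horizontal ray to the right from the query point and count how many polygon edges it crosses (each edge strictly once or zero times, handled with the usual half-open convention). 
Parity of crossings → even ⇒ outside.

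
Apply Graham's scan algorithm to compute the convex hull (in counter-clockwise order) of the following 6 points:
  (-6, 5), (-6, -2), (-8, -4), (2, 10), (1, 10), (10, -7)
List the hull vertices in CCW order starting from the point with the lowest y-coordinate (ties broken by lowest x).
Hull (CCW) = [(10, -7), (2, 10), (1, 10), (-6, 5), (-8, -4)]

Graham scan procedure:
  1. Find the pivot p₀ = point with lowest y (tie → lowest x): (10, -7).
  2. Sort the remaining points by polar angle around p₀.
  3. Walk through sorted points, maintaining a stack; pop the top while the last three entries make a non-left turn (cross product ≤ 0).
  4. Final stack is the convex hull in CCW order: (10, -7), (2, 10), (1, 10), (-6, 5), (-8, -4).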